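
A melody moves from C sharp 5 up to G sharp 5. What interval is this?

P5

C to G spans five letter names (C-D-E-F-G), so the interval is some kind of fifth.
The perfect fifth spans 7 semitones, and C#5 to G#5 is exactly 7 semitones — so this is a perfect fifth.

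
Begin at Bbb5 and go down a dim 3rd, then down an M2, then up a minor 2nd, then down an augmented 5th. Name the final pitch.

Cbb5

A diminished third down from Bbb5 is G5.
Down a major second from G5: F5 (2 semitones down).
A minor second up from F5 is Gb5.
Down an augmented fifth from Gb5: Cbb5 (8 semitones down).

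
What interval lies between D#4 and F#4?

D to F spans three letter names (D-E-F): a third.
A major third would be 4 semitones, but D#4 to F#4 is 3 — one semitone narrower, making it a minor third.

m3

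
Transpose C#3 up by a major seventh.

Seven letter names up from C: B.
A major seventh is 11 semitones; 11 semitones up from C#3 gives B#3.

B#3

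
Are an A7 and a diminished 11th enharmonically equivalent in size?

No

An augmented seventh is 12 semitones but a diminished eleventh is 16 semitones — different sizes.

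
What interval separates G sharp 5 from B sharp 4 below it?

minor sixth

Descending from G#5 to B#4 is the same interval as ascending B#4 to G#5.
B to G spans six letter names (B-C-D-E-F-G) — that makes it a sixth of some quality.
At 8 semitones, B#4→G#5 falls one short of a major sixth: minor.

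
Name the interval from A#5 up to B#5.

major second

A to B spans two letter names (A-B) — that makes it a second of some quality.
A#5 to B#5 is 2 semitones, matching the major second exactly, so the quality is major.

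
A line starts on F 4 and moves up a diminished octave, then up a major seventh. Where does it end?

E flat 6

A diminished octave up from F4 is Fb5.
Up a major seventh from Fb5: Eb6 (11 semitones up).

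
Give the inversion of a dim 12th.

A4

First reduce the compound diminished twelfth to its simple form, a diminished fifth.
Interval numbers invert to sum to nine: 5 + 4 = 9, so a fifth inverts to a fourth.
And diminished becomes augmented under inversion, so we get an augmented fourth.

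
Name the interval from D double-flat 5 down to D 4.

doubly diminished octave

Descending from Dbb5 to D4 is the same interval as ascending D4 to Dbb5.
D to D is the same letter name, plus an octave: an octave.
The perfect octave is 12 semitones; here we have 10, two semitones narrower: doubly diminished.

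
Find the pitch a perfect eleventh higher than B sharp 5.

Four letters up from B (plus an octave) reaches E.
A perfect eleventh is 17 semitones; 17 semitones up from B#5 gives E#7.

E sharp 7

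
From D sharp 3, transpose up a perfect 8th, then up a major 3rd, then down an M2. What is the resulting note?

D#3 up a perfect octave → D#4 (12 semitones).
A major third up from D#4 is F##4.
A major second down from F##4 is E#4.

E sharp 4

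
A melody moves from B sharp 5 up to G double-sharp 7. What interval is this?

B to G spans six letter names (B-C-D-E-F-G), plus an octave, so the interval is some kind of thirteenth.
Counting semitones, B#5→G##7 is 21, which is the major thirteenth.
(Equivalently, a compound major sixth: a major sixth plus an octave.)

major 13th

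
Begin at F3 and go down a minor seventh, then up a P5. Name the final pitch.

D3

F3 down a minor seventh → G2 (10 semitones).
A perfect fifth up from G2 is D3.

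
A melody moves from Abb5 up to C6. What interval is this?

augmented 3rd

A to C spans three letter names (A-B-C): a third.
The major third is 4 semitones; here we have 5, one semitone wider: augmented.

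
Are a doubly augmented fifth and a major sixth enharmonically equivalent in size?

Both span 9 semitones: a doubly augmented fifth and a major sixth are the same chromatic distance.

Yes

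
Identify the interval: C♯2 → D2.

minor second

C to D spans two letter names (C-D), so the interval is some kind of second.
At 1 semitone, C#2→D2 falls one short of a major second: minor.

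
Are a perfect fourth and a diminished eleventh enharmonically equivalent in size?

5 semitones (perfect fourth) vs 16 semitones (diminished eleventh): not equal.

No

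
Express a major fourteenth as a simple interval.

major seventh

Take out an octave (7 from the number): 14 − 7 = 7.
Quality carries through unchanged, so the simple form is a major seventh.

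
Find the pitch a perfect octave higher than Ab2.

Ab3

An octave keeps the letter name A, an octave up from A.
A perfect octave spans 12 semitones, so from Ab2 the target pitch is Ab3.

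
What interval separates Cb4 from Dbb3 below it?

M7

Descending from Cb4 to Dbb3 is the same interval as ascending Dbb3 to Cb4.
D to C spans seven letter names (D-E-F-G-A-B-C): a seventh.
Dbb3 to Cb4 is 11 semitones, matching the major seventh exactly, so the quality is major.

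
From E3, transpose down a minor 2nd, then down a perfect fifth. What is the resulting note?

A minor second down from E3 is D#3.
D#3 down a perfect fifth → G#2 (7 semitones).

G#2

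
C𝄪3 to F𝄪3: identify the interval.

perfect fourth

C to F spans four letter names (C-D-E-F): a fourth.
The perfect fourth spans 5 semitones, and C##3 to F##3 is exactly 5 semitones — so this is a perfect fourth.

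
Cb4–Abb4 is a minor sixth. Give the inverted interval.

major 3rd

The rule of nine gives the new number: 9 − 6 = 3, so a sixth becomes a third.
Quality inverts too: minor becomes major. That makes the inversion a major third.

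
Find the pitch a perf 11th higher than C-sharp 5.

F-sharp 6

Four letters up from C (plus an octave) reaches F.
Moving 17 semitones up from C#5 (the size of a perfect eleventh) reaches F#6.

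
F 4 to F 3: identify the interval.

Descending from F4 to F3 is the same interval as ascending F3 to F4.
F to F is the same letter name, plus an octave, so the interval is some kind of octave.
F3 to F4 is 12 semitones, matching the perfect octave exactly, so the quality is perfect.

P8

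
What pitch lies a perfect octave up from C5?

An octave keeps the letter name C, an octave up from C.
Moving 12 semitones up from C5 (the size of a perfect octave) reaches C6.

C6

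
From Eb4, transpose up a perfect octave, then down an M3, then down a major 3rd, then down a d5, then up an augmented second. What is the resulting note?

E4

Eb4 up a perfect octave → Eb5 (12 semitones).
Eb5 down a major third → Cb5 (4 semitones).
Down a major third from Cb5: Abb4 (4 semitones down).
Down a diminished fifth from Abb4: Db4 (6 semitones down).
Db4 up an augmented second → E4 (3 semitones).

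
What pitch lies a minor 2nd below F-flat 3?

E-flat 3

Counting two letter names down from F lands on E.
A minor second is 1 semitone; 1 semitone down from Fb3 gives Eb3.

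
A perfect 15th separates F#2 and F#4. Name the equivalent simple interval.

Subtracting seven from the interval number removes an octave: 15 − 7 = 8.
That makes a perfect fifteenth a compound perfect octave — an octave plus a perfect octave.

P8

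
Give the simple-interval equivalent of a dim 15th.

diminished octave

Each octave removed subtracts seven from the number: 15 − 7 = 8.
So a diminished fifteenth is an octave plus a diminished octave. The quality is unchanged.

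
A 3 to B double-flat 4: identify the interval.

A to B spans two letter names (A-B), plus an octave — that makes it a ninth of some quality.
The major ninth is 14 semitones; here we have 12, two semitones narrower: diminished.

diminished ninth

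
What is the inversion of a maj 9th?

minor 7th

First reduce the compound major ninth to its simple form, a major second.
The rule of nine gives the new number: 9 − 2 = 7, so a second becomes a seventh.
And major becomes minor under inversion, so we get a minor seventh.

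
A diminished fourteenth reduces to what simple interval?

diminished seventh

Take out an octave (7 from the number): 14 − 7 = 7.
That makes a diminished fourteenth a compound diminished seventh — an octave plus a diminished seventh.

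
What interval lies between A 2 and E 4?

perfect twelfth

A to E spans five letter names (A-B-C-D-E), plus an octave, so the interval is some kind of twelfth.
The perfect twelfth spans 19 semitones, and A2 to E4 is exactly 19 semitones — so this is a perfect twelfth.
(Equivalently, a compound perfect fifth: a perfect fifth plus an octave.)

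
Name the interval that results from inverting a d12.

First reduce the compound diminished twelfth to its simple form, a diminished fifth.
Interval numbers invert to sum to nine: 5 + 4 = 9, so a fifth inverts to a fourth.
Quality inverts too: diminished becomes augmented. That makes the inversion an augmented fourth.

augmented 4th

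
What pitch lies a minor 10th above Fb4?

Abb5

Three letters up from F (plus an octave) reaches A.
Moving 15 semitones up from Fb4 (the size of a minor tenth) reaches Abb5.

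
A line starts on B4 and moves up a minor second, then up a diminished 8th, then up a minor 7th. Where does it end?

Up a minor second from B4: C5 (1 semitone up).
C5 up a diminished octave → Cb6 (11 semitones).
Cb6 up a minor seventh → Bbb6 (10 semitones).

Bbb6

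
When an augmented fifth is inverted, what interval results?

The rule of nine gives the new number: 9 − 5 = 4, so a fifth becomes a fourth.
The quality also flips — augmented becomes diminished — giving a diminished fourth.

d4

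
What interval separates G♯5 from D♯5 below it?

perfect 4th

Descending from G#5 to D#5 is the same interval as ascending D#5 to G#5.
D to G spans four letter names (D-E-F-G) — that makes it a fourth of some quality.
The perfect fourth spans 5 semitones, and D#5 to G#5 is exactly 5 semitones — so this is a perfect fourth.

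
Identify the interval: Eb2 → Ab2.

E to A spans four letter names (E-F-G-A): a fourth.
Eb2 to Ab2 is 5 semitones, matching the perfect fourth exactly, so the quality is perfect.

P4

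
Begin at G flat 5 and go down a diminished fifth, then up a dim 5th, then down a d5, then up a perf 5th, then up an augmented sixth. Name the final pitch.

E sharp 6

Down a diminished fifth from Gb5: C5 (6 semitones down).
C5 up a diminished fifth → Gb5 (6 semitones).
Down a diminished fifth from Gb5: C5 (6 semitones down).
Up a perfect fifth from C5: G5 (7 semitones up).
An augmented sixth up from G5 is E#6.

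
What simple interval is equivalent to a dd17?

doubly diminished 3rd

Subtracting seven from the interval number removes an octave: 17 − 14 = 3.
That makes a doubly diminished seventeenth a compound doubly diminished third — 2 octaves plus a doubly diminished third.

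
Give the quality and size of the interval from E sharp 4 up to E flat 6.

doubly diminished fifteenth

E to E is the same letter name, plus 2 octaves: a fifteenth.
The perfect fifteenth is 24 semitones; here we have 22, two semitones narrower: doubly diminished.
(Equivalently, a compound doubly diminished octave: a doubly diminished octave plus an octave.)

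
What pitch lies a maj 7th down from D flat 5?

E double-flat 4

The seventh takes the letter from D down to E.
A major seventh is 11 semitones; 11 semitones down from Db5 gives Ebb4.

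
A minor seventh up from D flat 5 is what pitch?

C flat 6

Counting seven letter names up from D lands on C.
Moving 10 semitones up from Db5 (the size of a minor seventh) reaches Cb6.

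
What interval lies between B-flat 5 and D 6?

B to D spans three letter names (B-C-D) — that makes it a third of some quality.
The major third spans 4 semitones, and Bb5 to D6 is exactly 4 semitones — so this is a major third.

major third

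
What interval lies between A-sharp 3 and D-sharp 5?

A to D spans four letter names (A-B-C-D), plus an octave: an eleventh.
The perfect eleventh spans 17 semitones, and A#3 to D#5 is exactly 17 semitones — so this is a perfect eleventh.
(Equivalently, a compound perfect fourth: a perfect fourth plus an octave.)

perfect 11th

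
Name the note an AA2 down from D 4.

Counting two letter names down from D lands on C.
Moving 4 semitones down from D4 (the size of a doubly augmented second) reaches Cbb4.

C-double-flat 4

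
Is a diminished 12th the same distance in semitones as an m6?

No

18 semitones (diminished twelfth) vs 8 semitones (minor sixth): not equal.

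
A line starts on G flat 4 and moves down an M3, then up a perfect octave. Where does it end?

A major third down from Gb4 is Ebb4.
Up a perfect octave from Ebb4: Ebb5 (12 semitones up).

E double-flat 5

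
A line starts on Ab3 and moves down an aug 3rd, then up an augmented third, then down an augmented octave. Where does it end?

Abb2

An augmented third down from Ab3 is Fbb3.
Up an augmented third from Fbb3: Ab3 (5 semitones up).
Down an augmented octave from Ab3: Abb2 (13 semitones down).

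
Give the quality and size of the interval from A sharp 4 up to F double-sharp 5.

A to F spans six letter names (A-B-C-D-E-F) — that makes it a sixth of some quality.
The major sixth spans 9 semitones, and A#4 to F##5 is exactly 9 semitones — so this is a major sixth.

major sixth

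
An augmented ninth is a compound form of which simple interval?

Take out an octave (7 from the number): 9 − 7 = 2.
So an augmented ninth is an octave plus an augmented second. The quality is unchanged.

A2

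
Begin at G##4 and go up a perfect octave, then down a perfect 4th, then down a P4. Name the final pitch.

A##4

Up a perfect octave from G##4: G##5 (12 semitones up).
A perfect fourth down from G##5 is D##5.
D##5 down a perfect fourth → A##4 (5 semitones).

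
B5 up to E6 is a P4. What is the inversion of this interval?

perfect 5th

Interval numbers invert to sum to nine: 4 + 5 = 9, so a fourth inverts to a fifth.
And perfect stays perfect under inversion, so we get a perfect fifth.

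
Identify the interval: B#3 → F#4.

diminished fifth

B to F spans five letter names (B-C-D-E-F): a fifth.
A perfect fifth would be 7 semitones; B#3 to F#4 is 6, one semitone narrower, so the interval is diminished.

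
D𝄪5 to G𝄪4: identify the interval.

perfect 5th

Descending from D##5 to G##4 is the same interval as ascending G##4 to D##5.
G to D spans five letter names (G-A-B-C-D): a fifth.
The perfect fifth spans 7 semitones, and G##4 to D##5 is exactly 7 semitones — so this is a perfect fifth.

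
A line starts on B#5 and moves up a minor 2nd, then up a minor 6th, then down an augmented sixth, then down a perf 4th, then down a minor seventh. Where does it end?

Ab4

Up a minor second from B#5: C#6 (1 semitone up).
Up a minor sixth from C#6: A6 (8 semitones up).
A6 down an augmented sixth → Cb6 (10 semitones).
Cb6 down a perfect fourth → Gb5 (5 semitones).
Gb5 down a minor seventh → Ab4 (10 semitones).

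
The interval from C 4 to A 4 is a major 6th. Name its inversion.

Interval numbers invert to sum to nine: 6 + 3 = 9, so a sixth inverts to a third.
Quality inverts too: major becomes minor. That makes the inversion a minor third.

m3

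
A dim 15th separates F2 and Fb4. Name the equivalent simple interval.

Each octave removed subtracts seven from the number: 15 − 7 = 8.
Quality carries through unchanged, so the simple form is a diminished octave.

diminished octave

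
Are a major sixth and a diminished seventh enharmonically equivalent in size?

A major sixth spans 9 semitones, and a diminished seventh also spans 9 semitones — they're enharmonic.

Yes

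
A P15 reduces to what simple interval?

Each octave removed subtracts seven from the number: 15 − 7 = 8.
Quality carries through unchanged, so the simple form is a perfect octave.

P8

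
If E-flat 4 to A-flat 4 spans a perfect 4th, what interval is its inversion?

Inverted interval numbers add to nine, so a fourth pairs with a fifth (4 + 5 = 9).
Quality inverts too: perfect stays perfect. That makes the inversion a perfect fifth.

perfect 5th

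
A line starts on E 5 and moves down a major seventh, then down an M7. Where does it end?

G flat 3

Down a major seventh from E5: F4 (11 semitones down).
A major seventh down from F4 is Gb3.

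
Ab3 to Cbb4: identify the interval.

A to C spans three letter names (A-B-C) — that makes it a third of some quality.
The major third is 4 semitones; here we have 2, two semitones narrower: diminished.

diminished third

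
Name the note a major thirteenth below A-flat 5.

Six letters down from A (plus an octave) reaches C.
Moving 21 semitones down from Ab5 (the size of a major thirteenth) reaches Cb4.

C-flat 4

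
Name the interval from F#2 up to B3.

F to B spans four letter names (F-G-A-B), plus an octave, so the interval is some kind of eleventh.
Counting semitones, F#2→B3 is 17, which is the perfect eleventh.
(Equivalently, a compound perfect fourth: a perfect fourth plus an octave.)

P11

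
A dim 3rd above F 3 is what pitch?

A-double-flat 3

Three letter names up from F: A.
A diminished third is 2 semitones; 2 semitones up from F3 gives Abb3.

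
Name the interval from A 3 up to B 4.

A to B spans two letter names (A-B), plus an octave, so the interval is some kind of ninth.
Counting semitones, A3→B4 is 14, which is the major ninth.
(Equivalently, a compound major second: a major second plus an octave.)

major ninth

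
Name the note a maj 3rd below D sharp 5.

B 4

Counting three letter names down from D lands on B.
A major third spans 4 semitones, so from D#5 the target pitch is B4.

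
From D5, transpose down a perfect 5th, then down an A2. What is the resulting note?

Fb4

A perfect fifth down from D5 is G4.
An augmented second down from G4 is Fb4.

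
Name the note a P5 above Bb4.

The fifth takes the letter from B up to F.
A perfect fifth spans 7 semitones, so from Bb4 the target pitch is F5.

F5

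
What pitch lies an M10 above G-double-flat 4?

Counting three letter names plus an octave up from G lands on B.
A major tenth is 16 semitones; 16 semitones up from Gbb4 gives Bbb5.

B-double-flat 5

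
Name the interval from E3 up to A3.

E to A spans four letter names (E-F-G-A) — that makes it a fourth of some quality.
Counting semitones, E3→A3 is 5, which is the perfect fourth.

perfect 4th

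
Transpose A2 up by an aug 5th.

The fifth takes the letter from A up to E.
An augmented fifth spans 8 semitones, so from A2 the target pitch is E#3.

E#3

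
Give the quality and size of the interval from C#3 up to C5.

diminished fifteenth

C to C is the same letter name, plus 2 octaves, so the interval is some kind of fifteenth.
C#3 to C5 spans 23 semitones — one semitone narrower than the perfect fifteenth (24) — giving a diminished fifteenth.
(Equivalently, a compound diminished octave: a diminished octave plus an octave.)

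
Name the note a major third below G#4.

E4

The third takes the letter from G down to E.
A major third spans 4 semitones, so from G#4 the target pitch is E4.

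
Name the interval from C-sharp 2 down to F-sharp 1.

Descending from C#2 to F#1 is the same interval as ascending F#1 to C#2.
F to C spans five letter names (F-G-A-B-C): a fifth.
F#1 to C#2 is 7 semitones, matching the perfect fifth exactly, so the quality is perfect.

perfect 5th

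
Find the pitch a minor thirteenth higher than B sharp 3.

G sharp 5

Counting six letter names plus an octave up from B lands on G.
Moving 20 semitones up from B#3 (the size of a minor thirteenth) reaches G#5.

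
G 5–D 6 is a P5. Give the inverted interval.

perfect 4th

The rule of nine gives the new number: 9 − 5 = 4, so a fifth becomes a fourth.
And perfect stays perfect under inversion, so we get a perfect fourth.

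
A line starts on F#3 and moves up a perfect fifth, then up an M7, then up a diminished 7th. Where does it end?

A5

Up a perfect fifth from F#3: C#4 (7 semitones up).
C#4 up a major seventh → B#4 (11 semitones).
B#4 up a diminished seventh → A5 (9 semitones).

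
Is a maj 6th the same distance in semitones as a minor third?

No

A major sixth spans 9 semitones; a minor third spans 3 semitones. They differ by 6.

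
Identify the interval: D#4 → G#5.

perfect 11th

D to G spans four letter names (D-E-F-G), plus an octave, so the interval is some kind of eleventh.
D#4 to G#5 is 17 semitones, matching the perfect eleventh exactly, so the quality is perfect.
(Equivalently, a compound perfect fourth: a perfect fourth plus an octave.)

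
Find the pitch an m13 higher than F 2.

The thirteenth's letter: F up six letter names plus an octave → D.
A minor thirteenth spans 20 semitones, so from F2 the target pitch is Db4.

D-flat 4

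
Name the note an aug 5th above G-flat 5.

D 6

Counting five letter names up from G lands on D.
Moving 8 semitones up from Gb5 (the size of an augmented fifth) reaches D6.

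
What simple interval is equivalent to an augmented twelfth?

Each octave removed subtracts seven from the number: 12 − 7 = 5.
Quality carries through unchanged, so the simple form is an augmented fifth.

augmented 5th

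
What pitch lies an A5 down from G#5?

Counting five letter names down from G lands on C.
Moving 8 semitones down from G#5 (the size of an augmented fifth) reaches C5.

C5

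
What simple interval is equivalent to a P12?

P5

Subtracting seven from the interval number removes an octave: 12 − 7 = 5.
So a perfect twelfth is an octave plus a perfect fifth. The quality is unchanged.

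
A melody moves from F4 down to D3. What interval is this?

minor 10th

Descending from F4 to D3 is the same interval as ascending D3 to F4.
D to F spans three letter names (D-E-F), plus an octave — that makes it a tenth of some quality.
A major tenth would be 16 semitones, but D3 to F4 is 15 — one semitone narrower, making it a minor tenth.
(Equivalently, a compound minor third: a minor third plus an octave.)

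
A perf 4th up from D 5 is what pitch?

G 5

Counting four letter names up from D lands on G.
A perfect fourth is 5 semitones; 5 semitones up from D5 gives G5.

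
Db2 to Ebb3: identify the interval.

D to E spans two letter names (D-E), plus an octave: a ninth.
At 13 semitones, Db2→Ebb3 falls one short of a major ninth: minor.
(Equivalently, a compound minor second: a minor second plus an octave.)

minor ninth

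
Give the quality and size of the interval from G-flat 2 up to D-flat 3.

P5

G to D spans five letter names (G-A-B-C-D), so the interval is some kind of fifth.
The perfect fifth spans 7 semitones, and Gb2 to Db3 is exactly 7 semitones — so this is a perfect fifth.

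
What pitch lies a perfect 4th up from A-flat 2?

D-flat 3

Four letter names up from A: D.
Moving 5 semitones up from Ab2 (the size of a perfect fourth) reaches Db3.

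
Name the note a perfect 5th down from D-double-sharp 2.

The fifth takes the letter from D down to G.
A perfect fifth spans 7 semitones, so from D##2 the target pitch is G##1.

G-double-sharp 1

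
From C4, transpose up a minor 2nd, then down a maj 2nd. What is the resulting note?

Cb4

Up a minor second from C4: Db4 (1 semitone up).
A major second down from Db4 is Cb4.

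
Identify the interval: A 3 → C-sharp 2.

Descending from A3 to C#2 is the same interval as ascending C#2 to A3.
C to A spans six letter names (C-D-E-F-G-A), plus an octave — that makes it a thirteenth of some quality.
C#2 to A3 is 20 semitones, a half step short of the major thirteenth (21), so this is minor.
(Equivalently, a compound minor sixth: a minor sixth plus an octave.)

minor thirteenth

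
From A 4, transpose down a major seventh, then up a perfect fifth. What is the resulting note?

A4 down a major seventh → Bb3 (11 semitones).
A perfect fifth up from Bb3 is F4.

F 4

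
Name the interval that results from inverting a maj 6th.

Interval numbers invert to sum to nine: 6 + 3 = 9, so a sixth inverts to a third.
The quality also flips — major becomes minor — giving a minor third.

minor third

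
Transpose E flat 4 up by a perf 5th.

Counting five letter names up from E lands on B.
A perfect fifth spans 7 semitones, so from Eb4 the target pitch is Bb4.

B flat 4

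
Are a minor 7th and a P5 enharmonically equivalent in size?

No

A minor seventh is 10 semitones but a perfect fifth is 7 semitones — different sizes.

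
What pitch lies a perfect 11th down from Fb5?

Cb4

The eleventh's letter: F down four letter names plus an octave → C.
A perfect eleventh is 17 semitones; 17 semitones down from Fb5 gives Cb4.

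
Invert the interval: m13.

M3

First reduce the compound minor thirteenth to its simple form, a minor sixth.
Interval numbers invert to sum to nine: 6 + 3 = 9, so a sixth inverts to a third.
The quality also flips — minor becomes major — giving a major third.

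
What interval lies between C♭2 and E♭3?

C to E spans three letter names (C-D-E), plus an octave — that makes it a tenth of some quality.
Counting semitones, Cb2→Eb3 is 16, which is the major tenth.
(Equivalently, a compound major third: a major third plus an octave.)

major 10th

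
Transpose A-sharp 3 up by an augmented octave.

An octave keeps the letter name A, an octave up from A.
Moving 13 semitones up from A#3 (the size of an augmented octave) reaches A##4.

A-double-sharp 4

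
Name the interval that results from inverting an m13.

M3

First reduce the compound minor thirteenth to its simple form, a minor sixth.
The rule of nine gives the new number: 9 − 6 = 3, so a sixth becomes a third.
The quality also flips — minor becomes major — giving a major third.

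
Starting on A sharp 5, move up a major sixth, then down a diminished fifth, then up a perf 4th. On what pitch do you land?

Up a major sixth from A#5: F##6 (9 semitones up).
Down a diminished fifth from F##6: B##5 (6 semitones down).
B##5 up a perfect fourth → E##6 (5 semitones).

E double-sharp 6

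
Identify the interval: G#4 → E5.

minor sixth

G to E spans six letter names (G-A-B-C-D-E): a sixth.
A major sixth would be 9 semitones, but G#4 to E5 is 8 — one semitone narrower, making it a minor sixth.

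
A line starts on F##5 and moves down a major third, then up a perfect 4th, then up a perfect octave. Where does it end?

G#6

F##5 down a major third → D#5 (4 semitones).
Up a perfect fourth from D#5: G#5 (5 semitones up).
Up a perfect octave from G#5: G#6 (12 semitones up).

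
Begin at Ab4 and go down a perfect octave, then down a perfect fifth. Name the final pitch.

Db3

Ab4 down a perfect octave → Ab3 (12 semitones).
Ab3 down a perfect fifth → Db3 (7 semitones).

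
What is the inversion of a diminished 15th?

First reduce the compound diminished fifteenth to its simple form, a diminished octave.
Interval numbers invert to sum to nine: 8 + 1 = 9, so an octave inverts to a unison.
The quality also flips — diminished becomes augmented — giving an augmented unison.

augmented unison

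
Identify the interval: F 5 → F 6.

perfect 8th

F to F is the same letter name, plus an octave: an octave.
Counting semitones, F5→F6 is 12, which is the perfect octave.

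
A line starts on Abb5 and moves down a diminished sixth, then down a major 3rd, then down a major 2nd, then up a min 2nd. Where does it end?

Abb4

Down a diminished sixth from Abb5: C5 (7 semitones down).
A major third down from C5 is Ab4.
Down a major second from Ab4: Gb4 (2 semitones down).
Gb4 up a minor second → Abb4 (1 semitone).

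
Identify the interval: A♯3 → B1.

M14

Descending from A#3 to B1 is the same interval as ascending B1 to A#3.
B to A spans seven letter names (B-C-D-E-F-G-A), plus an octave — that makes it a fourteenth of some quality.
B1 to A#3 is 23 semitones, matching the major fourteenth exactly, so the quality is major.
(Equivalently, a compound major seventh: a major seventh plus an octave.)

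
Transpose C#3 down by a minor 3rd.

The third takes the letter from C down to A.
Moving 3 semitones down from C#3 (the size of a minor third) reaches A#2.

A#2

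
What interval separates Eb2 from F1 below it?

m7

Descending from Eb2 to F1 is the same interval as ascending F1 to Eb2.
F to E spans seven letter names (F-G-A-B-C-D-E) — that makes it a seventh of some quality.
A major seventh would be 11 semitones, but F1 to Eb2 is 10 — one semitone narrower, making it a minor seventh.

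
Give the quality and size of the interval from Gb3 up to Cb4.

perfect fourth

G to C spans four letter names (G-A-B-C), so the interval is some kind of fourth.
Gb3 to Cb4 is 5 semitones, matching the perfect fourth exactly, so the quality is perfect.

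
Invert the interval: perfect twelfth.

perfect fourth

First reduce the compound perfect twelfth to its simple form, a perfect fifth.
The rule of nine gives the new number: 9 − 5 = 4, so a fifth becomes a fourth.
And perfect stays perfect under inversion, so we get a perfect fourth.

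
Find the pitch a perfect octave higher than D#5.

The letter stays D (same as the start), shifted an octave up.
A perfect octave spans 12 semitones, so from D#5 the target pitch is D#6.

D#6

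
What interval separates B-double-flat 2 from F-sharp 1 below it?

doubly diminished 11th

Descending from Bbb2 to F#1 is the same interval as ascending F#1 to Bbb2.
F to B spans four letter names (F-G-A-B), plus an octave — that makes it an eleventh of some quality.
A perfect eleventh would be 17 semitones; F#1 to Bbb2 is 15, two semitones narrower, so the interval is doubly diminished.
(Equivalently, a compound doubly diminished fourth: a doubly diminished fourth plus an octave.)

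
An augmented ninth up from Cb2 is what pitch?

D3

Two letters up from C (plus an octave) reaches D.
An augmented ninth is 15 semitones; 15 semitones up from Cb2 gives D3.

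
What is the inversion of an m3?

The rule of nine gives the new number: 9 − 3 = 6, so a third becomes a sixth.
And minor becomes major under inversion, so we get a major sixth.

major sixth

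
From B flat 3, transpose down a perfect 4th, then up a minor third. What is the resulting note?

A flat 3

A perfect fourth down from Bb3 is F3.
Up a minor third from F3: Ab3 (3 semitones up).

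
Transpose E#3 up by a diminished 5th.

Five letter names up from E: B.
A diminished fifth is 6 semitones; 6 semitones up from E#3 gives B3.

B3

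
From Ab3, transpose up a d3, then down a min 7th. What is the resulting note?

Dbb3

Ab3 up a diminished third → Cbb4 (2 semitones).
Cbb4 down a minor seventh → Dbb3 (10 semitones).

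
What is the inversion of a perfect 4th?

Interval numbers invert to sum to nine: 4 + 5 = 9, so a fourth inverts to a fifth.
The quality also flips — perfect stays perfect — giving a perfect fifth.

perfect 5th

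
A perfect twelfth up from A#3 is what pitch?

Counting five letter names plus an octave up from A lands on E.
A perfect twelfth is 19 semitones; 19 semitones up from A#3 gives E#5.

E#5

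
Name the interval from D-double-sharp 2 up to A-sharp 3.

diminished 12th

D to A spans five letter names (D-E-F-G-A), plus an octave, so the interval is some kind of twelfth.
D##2 to A#3 spans 18 semitones — one semitone narrower than the perfect twelfth (19) — giving a diminished twelfth.
(Equivalently, a compound diminished fifth: a diminished fifth plus an octave.)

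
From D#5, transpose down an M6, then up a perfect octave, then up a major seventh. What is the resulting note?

E#6

Down a major sixth from D#5: F#4 (9 semitones down).
Up a perfect octave from F#4: F#5 (12 semitones up).
A major seventh up from F#5 is E#6.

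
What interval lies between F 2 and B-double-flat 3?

F to B spans four letter names (F-G-A-B), plus an octave: an eleventh.
The perfect eleventh is 17 semitones; here we have 16, one semitone narrower: diminished.
(Equivalently, a compound diminished fourth: a diminished fourth plus an octave.)

diminished 11th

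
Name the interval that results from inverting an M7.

minor 2nd

Inverted interval numbers add to nine, so a seventh pairs with a second (7 + 2 = 9).
And major becomes minor under inversion, so we get a minor second.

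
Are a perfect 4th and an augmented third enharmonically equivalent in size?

Yes

Both span 5 semitones: a perfect fourth and an augmented third are the same chromatic distance.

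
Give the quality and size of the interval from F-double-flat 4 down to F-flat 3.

Descending from Fbb4 to Fb3 is the same interval as ascending Fb3 to Fbb4.
F to F is the same letter name, plus an octave, so the interval is some kind of octave.
Fb3 to Fbb4 spans 11 semitones — one semitone narrower than the perfect octave (12) — giving a diminished octave.

d8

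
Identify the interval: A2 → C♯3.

A to C spans three letter names (A-B-C) — that makes it a third of some quality.
Counting semitones, A2→C#3 is 4, which is the major third.

major third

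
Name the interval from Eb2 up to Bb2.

perfect 5th

E to B spans five letter names (E-F-G-A-B), so the interval is some kind of fifth.
Eb2 to Bb2 is 7 semitones, matching the perfect fifth exactly, so the quality is perfect.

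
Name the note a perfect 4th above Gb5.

Cb6

The fourth takes the letter from G up to C.
A perfect fourth is 5 semitones; 5 semitones up from Gb5 gives Cb6.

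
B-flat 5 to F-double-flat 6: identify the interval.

dd5

B to F spans five letter names (B-C-D-E-F) — that makes it a fifth of some quality.
Bb5 to Fbb6 spans 5 semitones — two semitones narrower than the perfect fifth (7) — giving a doubly diminished fifth.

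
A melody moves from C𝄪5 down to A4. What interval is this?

augmented third

Descending from C##5 to A4 is the same interval as ascending A4 to C##5.
A to C spans three letter names (A-B-C): a third.
A major third would be 4 semitones; A4 to C##5 is 5, one semitone wider, so the interval is augmented.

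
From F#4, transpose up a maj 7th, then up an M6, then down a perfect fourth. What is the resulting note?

G##5

A major seventh up from F#4 is E#5.
E#5 up a major sixth → C##6 (9 semitones).
Down a perfect fourth from C##6: G##5 (5 semitones down).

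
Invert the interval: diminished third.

augmented 6th

The rule of nine gives the new number: 9 − 3 = 6, so a third becomes a sixth.
The quality also flips — diminished becomes augmented — giving an augmented sixth.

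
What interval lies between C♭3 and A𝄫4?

minor thirteenth

C to A spans six letter names (C-D-E-F-G-A), plus an octave — that makes it a thirteenth of some quality.
At 20 semitones, Cb3→Abb4 falls one short of a major thirteenth: minor.
(Equivalently, a compound minor sixth: a minor sixth plus an octave.)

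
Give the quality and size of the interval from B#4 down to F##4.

Descending from B#4 to F##4 is the same interval as ascending F##4 to B#4.
F to B spans four letter names (F-G-A-B) — that makes it a fourth of some quality.
Counting semitones, F##4→B#4 is 5, which is the perfect fourth.

perfect fourth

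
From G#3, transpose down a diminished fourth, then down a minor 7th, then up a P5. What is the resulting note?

Down a diminished fourth from G#3: D##3 (4 semitones down).
Down a minor seventh from D##3: E##2 (10 semitones down).
E##2 up a perfect fifth → B##2 (7 semitones).

B##2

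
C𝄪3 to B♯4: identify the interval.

minor 14th

C to B spans seven letter names (C-D-E-F-G-A-B), plus an octave, so the interval is some kind of fourteenth.
At 22 semitones, C##3→B#4 falls one short of a major fourteenth: minor.
(Equivalently, a compound minor seventh: a minor seventh plus an octave.)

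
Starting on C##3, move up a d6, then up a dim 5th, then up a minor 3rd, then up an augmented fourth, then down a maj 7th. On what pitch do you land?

Db4

C##3 up a diminished sixth → A3 (7 semitones).
A diminished fifth up from A3 is Eb4.
Eb4 up a minor third → Gb4 (3 semitones).
Up an augmented fourth from Gb4: C5 (6 semitones up).
Down a major seventh from C5: Db4 (11 semitones down).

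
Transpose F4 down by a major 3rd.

Counting three letter names down from F lands on D.
A major third is 4 semitones; 4 semitones down from F4 gives Db4.

Db4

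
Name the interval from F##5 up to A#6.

F to A spans three letter names (F-G-A), plus an octave: a tenth.
A major tenth would be 16 semitones, but F##5 to A#6 is 15 — one semitone narrower, making it a minor tenth.
(Equivalently, a compound minor third: a minor third plus an octave.)

m10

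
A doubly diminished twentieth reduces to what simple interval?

doubly diminished sixth

Each octave removed subtracts seven from the number: 20 − 14 = 6.
That makes a doubly diminished twentieth a compound doubly diminished sixth — 2 octaves plus a doubly diminished sixth.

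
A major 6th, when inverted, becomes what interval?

minor third

Interval numbers invert to sum to nine: 6 + 3 = 9, so a sixth inverts to a third.
The quality also flips — major becomes minor — giving a minor third.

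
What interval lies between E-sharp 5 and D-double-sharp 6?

E to D spans seven letter names (E-F-G-A-B-C-D), so the interval is some kind of seventh.
E#5 to D##6 is 11 semitones, matching the major seventh exactly, so the quality is major.

major seventh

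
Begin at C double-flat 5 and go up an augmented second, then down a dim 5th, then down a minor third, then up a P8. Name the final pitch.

E 5

Up an augmented second from Cbb5: Db5 (3 semitones up).
Db5 down a diminished fifth → G4 (6 semitones).
G4 down a minor third → E4 (3 semitones).
E4 up a perfect octave → E5 (12 semitones).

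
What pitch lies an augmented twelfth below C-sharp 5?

F 3

Counting five letter names plus an octave down from C lands on F.
An augmented twelfth spans 20 semitones, so from C#5 the target pitch is F3.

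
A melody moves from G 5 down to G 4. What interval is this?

Descending from G5 to G4 is the same interval as ascending G4 to G5.
G to G is the same letter name, plus an octave, so the interval is some kind of octave.
G4 to G5 is 12 semitones, matching the perfect octave exactly, so the quality is perfect.

perfect octave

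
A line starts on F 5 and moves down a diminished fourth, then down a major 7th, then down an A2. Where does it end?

A diminished fourth down from F5 is C#5.
A major seventh down from C#5 is D4.
D4 down an augmented second → Cb4 (3 semitones).

C flat 4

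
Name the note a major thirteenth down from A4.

C3

Counting six letter names plus an octave down from A lands on C.
Moving 21 semitones down from A4 (the size of a major thirteenth) reaches C3.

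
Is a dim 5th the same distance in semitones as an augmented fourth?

Yes

A diminished fifth = 6 semitones = an augmented fourth; enharmonically equal.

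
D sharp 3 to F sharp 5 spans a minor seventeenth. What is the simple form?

Each octave removed subtracts seven from the number: 17 − 14 = 3.
So a minor seventeenth is 2 octaves plus a minor third. The quality is unchanged.

m3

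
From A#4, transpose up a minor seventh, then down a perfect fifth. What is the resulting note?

C#5

A minor seventh up from A#4 is G#5.
A perfect fifth down from G#5 is C#5.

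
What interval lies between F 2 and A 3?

F to A spans three letter names (F-G-A), plus an octave: a tenth.
The major tenth spans 16 semitones, and F2 to A3 is exactly 16 semitones — so this is a major tenth.
(Equivalently, a compound major third: a major third plus an octave.)

major tenth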